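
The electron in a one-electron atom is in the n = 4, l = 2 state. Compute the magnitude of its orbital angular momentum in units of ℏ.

|L| = √6 ℏ ≈ 2.449ℏ

|L| = ℏ√(l(l+1)) = ℏ√(2·3) = √6 ℏ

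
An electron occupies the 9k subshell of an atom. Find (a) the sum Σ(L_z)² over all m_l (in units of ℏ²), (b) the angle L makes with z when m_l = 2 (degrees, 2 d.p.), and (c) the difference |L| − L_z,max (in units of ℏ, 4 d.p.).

9k means n = 9, l = 7.
Σ m_l² = 280, so Σ(L_z)² = 280 ℏ².
For m_l = 2: cos θ = 2/√56, θ ≈ 74.50°.
|L| − L_z,max = (2√14 − 7)ℏ ≈ 0.4833ℏ.

Σ(L_z)² = 280 ℏ²; θ(m_l=2) ≈ 74.50°; |L|−L_z,max ≈ 0.4833ℏ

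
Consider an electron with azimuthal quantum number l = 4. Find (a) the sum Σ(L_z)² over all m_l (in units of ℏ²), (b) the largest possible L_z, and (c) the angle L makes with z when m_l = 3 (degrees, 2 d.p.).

Σ(L_z)² = 60 ℏ²; L_z,max = 4ℏ; θ(m_l=3) ≈ 47.87°

Σ m_l² = 60, so Σ(L_z)² = 60 ℏ².
L_z,max = lℏ = 4ℏ.
For m_l = 3: cos θ = 3/√20, θ ≈ 47.87°.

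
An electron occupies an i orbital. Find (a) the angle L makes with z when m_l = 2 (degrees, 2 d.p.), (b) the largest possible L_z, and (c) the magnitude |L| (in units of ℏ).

An i state has l = 6.
For m_l = 2: cos θ = 2/√42, θ ≈ 72.02°.
L_z,max = lℏ = 6ℏ.
|L| = ℏ√(6·7) = √42 ℏ ≈ 6.481ℏ.

θ(m_l=2) ≈ 72.02°; L_z,max = 6ℏ; |L| = √42 ℏ ≈ 6.481ℏ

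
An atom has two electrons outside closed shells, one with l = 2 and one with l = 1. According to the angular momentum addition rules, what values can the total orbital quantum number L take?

L = 1, 2, 3

L runs from |2 − 1| = 1 to 2 + 1 = 3.
So L can be 1, 2, 3.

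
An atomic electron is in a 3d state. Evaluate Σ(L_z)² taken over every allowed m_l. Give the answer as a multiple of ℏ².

Σ(L_z)² = 10 ℏ²

The 3d subshell has l = 2.
m_l runs from −2 to 2, i.e. {-2, -1, 0, 1, 2}.
Summing m² from −2 to 2: Σ m_l² = 10.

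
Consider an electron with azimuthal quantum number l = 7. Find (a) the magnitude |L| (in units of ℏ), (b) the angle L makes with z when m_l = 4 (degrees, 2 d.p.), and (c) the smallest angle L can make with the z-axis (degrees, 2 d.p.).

|L| = 2√14 ℏ ≈ 7.483ℏ; θ(m_l=4) ≈ 57.69°; θ_min ≈ 20.70°

|L| = ℏ√(7·8) = 2√14 ℏ ≈ 7.483ℏ.
For m_l = 4: cos θ = 4/√56, θ ≈ 57.69°.
cos θ_min = 7/√56, so θ_min ≈ 20.70°.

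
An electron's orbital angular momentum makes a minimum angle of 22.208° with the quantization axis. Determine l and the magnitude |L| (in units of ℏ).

At minimum angle, m_l = l, so cos θ = l/√(l(l+1)); cos²θ = l/(l+1) = 0.8571.
Thus l = 0.8571/(1 − 0.8571) ≈ 6.
Then |L| = ℏ√(6·7) = √42 ℏ.

l = 6, |L| = √42 ℏ ≈ 6.481ℏ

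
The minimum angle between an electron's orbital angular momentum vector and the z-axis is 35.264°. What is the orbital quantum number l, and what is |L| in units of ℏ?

l = 2, |L| = √6 ℏ ≈ 2.449ℏ

cos²θ_min = l/(l+1) = 0.6667.
Solving: l = 2.
Then |L| = ℏ√(2·3) = √6 ℏ.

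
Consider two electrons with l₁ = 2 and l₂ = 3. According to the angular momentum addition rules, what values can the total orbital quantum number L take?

The total orbital quantum number L ranges from |l₁ − l₂| to l₁ + l₂ in integer steps.
L ∈ {1, 2, 3, 4, 5}.

L = 1, 2, 3, 4, 5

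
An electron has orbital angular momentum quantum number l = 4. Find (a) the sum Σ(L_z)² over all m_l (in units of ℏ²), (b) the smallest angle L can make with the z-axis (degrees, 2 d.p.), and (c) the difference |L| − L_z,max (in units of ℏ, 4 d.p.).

Σ m_l² = 60, so Σ(L_z)² = 60 ℏ².
cos θ_min = 4/√20, so θ_min ≈ 26.57°.
|L| − L_z,max = (2√5 − 4)ℏ ≈ 0.4721ℏ.

Σ(L_z)² = 60 ℏ²; θ_min ≈ 26.57°; |L|−L_z,max ≈ 0.4721ℏ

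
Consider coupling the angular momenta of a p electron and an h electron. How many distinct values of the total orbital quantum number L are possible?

3

L runs from |1 − 5| = 4 to 1 + 5 = 6.
So L can be 4, 5, 6.
That is 3 values.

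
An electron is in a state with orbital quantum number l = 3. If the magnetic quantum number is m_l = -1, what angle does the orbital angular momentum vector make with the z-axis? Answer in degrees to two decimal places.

θ ≈ 106.78°

|L| = √(l(l+1)) ℏ = 2√3 ℏ.
L_z = m_l ℏ = −1ℏ.
cos θ = L_z/|L| = -1/√12, so θ ≈ 106.78°.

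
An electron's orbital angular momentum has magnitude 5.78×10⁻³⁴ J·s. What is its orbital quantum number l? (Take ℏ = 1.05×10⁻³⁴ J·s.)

l = 5

In units of ℏ, |L| ≈ 5.505.
(|L|/ℏ)² = l(l+1) ≈ 30.30 ⇒ l = 5.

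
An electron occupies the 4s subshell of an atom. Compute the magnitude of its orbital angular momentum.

|L| = 0

The 4s subshell has l = 0.
|L| = ℏ√(l(l+1)) = ℏ√0 = 0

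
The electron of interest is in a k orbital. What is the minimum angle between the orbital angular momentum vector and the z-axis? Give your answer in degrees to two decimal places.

θ_min ≈ 20.70°

For a k orbital, l = 7.
|L| = √(l(l+1)) ℏ = 2√14 ℏ.
The smallest angle corresponds to the largest L_z, i.e. m_l = l = 7, giving L_z = 7ℏ.
cos θ_min = 7/√56, so θ_min ≈ 20.70°.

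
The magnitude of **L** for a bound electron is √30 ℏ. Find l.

l = 5

Since |L|² = l(l+1)ℏ², l(l+1) = 30.
Solving: l = 5.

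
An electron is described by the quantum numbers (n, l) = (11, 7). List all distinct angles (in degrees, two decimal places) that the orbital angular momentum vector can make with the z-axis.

|L|² = l(l+1)ℏ² = 56ℏ², so |L| = 2√14 ℏ.
cos θ = m_l/√56 for each m_l ∈ {-7, -6, -5, -4, -3, -2, -1, 0, 1, 2, 3, 4, 5, 6, 7}.

θ ∈ {20.70°, 36.70°, 48.08°, 57.69°, 66.37°, 74.50°, 82.32°, 90.00°, 97.68°, 105.50°, 113.63°, 122.31°, 131.92°, 143.30°, 159.30°}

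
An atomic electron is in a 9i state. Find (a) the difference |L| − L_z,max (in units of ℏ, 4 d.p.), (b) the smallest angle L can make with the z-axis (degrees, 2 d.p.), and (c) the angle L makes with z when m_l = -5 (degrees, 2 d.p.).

9i means n = 9, l = 6.
|L| − L_z,max = (√42 − 6)ℏ ≈ 0.4807ℏ.
cos θ_min = 6/√42, so θ_min ≈ 22.21°.
For m_l = -5: cos θ = -5/√42, θ ≈ 140.49°.

|L|−L_z,max ≈ 0.4807ℏ; θ_min ≈ 22.21°; θ(m_l=-5) ≈ 140.49°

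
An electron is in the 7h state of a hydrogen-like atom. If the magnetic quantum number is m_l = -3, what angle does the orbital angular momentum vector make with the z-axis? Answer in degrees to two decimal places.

θ ≈ 123.21°

The 7h subshell has l = 5.
|L| = √(l(l+1)) ℏ = √30 ℏ.
L_z = m_l ℏ = −3ℏ.
cos θ = L_z/|L| = -3/√30, so θ ≈ 123.21°.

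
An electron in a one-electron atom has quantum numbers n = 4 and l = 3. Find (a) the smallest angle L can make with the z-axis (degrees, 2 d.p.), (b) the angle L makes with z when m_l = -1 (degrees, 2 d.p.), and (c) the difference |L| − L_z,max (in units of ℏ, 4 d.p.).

θ_min ≈ 30.00°; θ(m_l=-1) ≈ 106.78°; |L|−L_z,max ≈ 0.4641ℏ

cos θ_min = 3/√12, so θ_min ≈ 30.00°.
For m_l = -1: cos θ = -1/√12, θ ≈ 106.78°.
|L| − L_z,max = (2√3 − 3)ℏ ≈ 0.4641ℏ.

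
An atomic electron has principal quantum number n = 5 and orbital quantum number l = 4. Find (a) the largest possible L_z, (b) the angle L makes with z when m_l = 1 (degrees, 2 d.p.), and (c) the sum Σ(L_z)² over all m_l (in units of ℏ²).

L_z,max = lℏ = 4ℏ.
For m_l = 1: cos θ = 1/√20, θ ≈ 77.08°.
Σ m_l² = 60, so Σ(L_z)² = 60 ℏ².

L_z,max = 4ℏ; θ(m_l=1) ≈ 77.08°; Σ(L_z)² = 60 ℏ²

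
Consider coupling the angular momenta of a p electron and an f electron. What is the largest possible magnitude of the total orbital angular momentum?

|L_tot|_max = 2√5 ℏ ≈ 4.472ℏ

The total orbital quantum number L ranges from |l₁ − l₂| to l₁ + l₂ in integer steps.
Allowed values: L = 2, 3, 4.
The largest magnitude corresponds to L = 4: |L_tot| = ℏ√(4·5) = 2√5 ℏ.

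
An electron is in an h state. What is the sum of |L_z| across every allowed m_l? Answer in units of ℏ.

Σ|L_z| = 30 ℏ

An h state has l = 5.
The allowed m_l values are -5, -4, -3, -2, -1, 0, 1, 2, 3, 4, 5.
Σ|m_l| = 2·5(5+1)/2 = 30.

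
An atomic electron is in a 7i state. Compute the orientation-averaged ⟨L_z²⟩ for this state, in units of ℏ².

For 7i, l = 6.
m_l ∈ {-6, -5, -4, -3, -2, -1, 0, 1, 2, 3, 4, 5, 6}.
⟨L_z²⟩ = ℏ²·l(l+1)/3 = 14ℏ².

⟨L_z²⟩ = 14 ℏ²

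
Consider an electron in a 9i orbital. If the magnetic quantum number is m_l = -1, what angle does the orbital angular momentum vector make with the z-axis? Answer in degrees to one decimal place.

θ ≈ 98.9°

For 9i, l = 6.
|L| = ℏ√(l(l+1)) = √42 ℏ.
L_z = m_l ℏ = −1ℏ.
cos θ = L_z/|L| = -1/√42, so θ ≈ 98.9°.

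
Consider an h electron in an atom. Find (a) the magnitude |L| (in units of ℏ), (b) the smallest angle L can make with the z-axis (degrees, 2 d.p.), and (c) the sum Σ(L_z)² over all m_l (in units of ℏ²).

An h state has l = 5.
|L| = ℏ√(5·6) = √30 ℏ ≈ 5.477ℏ.
cos θ_min = 5/√30, so θ_min ≈ 24.09°.
Σ m_l² = 110, so Σ(L_z)² = 110 ℏ².

|L| = √30 ℏ ≈ 5.477ℏ; θ_min ≈ 24.09°; Σ(L_z)² = 110 ℏ²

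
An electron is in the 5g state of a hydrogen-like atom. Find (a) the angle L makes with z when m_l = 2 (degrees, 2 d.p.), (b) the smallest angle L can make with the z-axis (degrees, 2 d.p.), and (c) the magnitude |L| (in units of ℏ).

θ(m_l=2) ≈ 63.43°; θ_min ≈ 26.57°; |L| = 2√5 ℏ ≈ 4.472ℏ

For 5g, l = 4.
For m_l = 2: cos θ = 2/√20, θ ≈ 63.43°.
cos θ_min = 4/√20, so θ_min ≈ 26.57°.
|L| = ℏ√(4·5) = 2√5 ℏ ≈ 4.472ℏ.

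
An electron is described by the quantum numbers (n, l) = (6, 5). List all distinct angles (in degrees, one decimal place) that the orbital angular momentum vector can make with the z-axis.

θ ∈ {24.1°, 43.1°, 56.8°, 68.6°, 79.5°, 90.0°, 100.5°, 111.4°, 123.2°, 136.9°, 155.9°}

|L| = √(l(l+1)) ℏ = √30 ℏ.
cos θ = m_l/√30 for each m_l ∈ {-5, -4, -3, -2, -1, 0, 1, 2, 3, 4, 5}.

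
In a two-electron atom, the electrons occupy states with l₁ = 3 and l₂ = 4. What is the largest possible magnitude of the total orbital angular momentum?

The total orbital quantum number L ranges from |l₁ − l₂| to l₁ + l₂ in integer steps.
Allowed values: L = 1, 2, 3, 4, 5, 6, 7.
The largest magnitude corresponds to L = 7: |L_tot| = ℏ√(7·8) = 2√14 ℏ.

|L_tot|_max = 2√14 ℏ ≈ 7.483ℏ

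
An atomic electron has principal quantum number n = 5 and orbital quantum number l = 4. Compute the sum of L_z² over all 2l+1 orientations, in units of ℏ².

m_l runs from −4 to 4, i.e. {-4, -3, -2, -1, 0, 1, 2, 3, 4}.
Summing m² from −4 to 4: Σ m_l² = 60.

Σ(L_z)² = 60 ℏ²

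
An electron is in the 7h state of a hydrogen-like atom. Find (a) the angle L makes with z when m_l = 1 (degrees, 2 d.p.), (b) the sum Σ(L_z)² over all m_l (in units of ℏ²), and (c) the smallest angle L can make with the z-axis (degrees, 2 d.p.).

7h means n = 7, l = 5.
For m_l = 1: cos θ = 1/√30, θ ≈ 79.48°.
Σ m_l² = 110, so Σ(L_z)² = 110 ℏ².
cos θ_min = 5/√30, so θ_min ≈ 24.09°.

θ(m_l=1) ≈ 79.48°; Σ(L_z)² = 110 ℏ²; θ_min ≈ 24.09°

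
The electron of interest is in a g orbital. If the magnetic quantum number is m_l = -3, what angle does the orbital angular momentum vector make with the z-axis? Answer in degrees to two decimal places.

For a g orbital, l = 4.
|L|² = l(l+1)ℏ² = 20ℏ², so |L| = 2√5 ℏ.
L_z = m_l ℏ = −3ℏ.
cos θ = L_z/|L| = -3/√20, so θ ≈ 132.13°.

θ ≈ 132.13°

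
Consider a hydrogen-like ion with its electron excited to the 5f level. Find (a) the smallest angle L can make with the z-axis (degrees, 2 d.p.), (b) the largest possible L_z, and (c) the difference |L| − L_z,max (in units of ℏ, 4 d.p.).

The 5f level has l = 3.
cos θ_min = 3/√12, so θ_min ≈ 30.00°.
L_z,max = lℏ = 3ℏ.
|L| − L_z,max = (2√3 − 3)ℏ ≈ 0.4641ℏ.

θ_min ≈ 30.00°; L_z,max = 3ℏ; |L|−L_z,max ≈ 0.4641ℏ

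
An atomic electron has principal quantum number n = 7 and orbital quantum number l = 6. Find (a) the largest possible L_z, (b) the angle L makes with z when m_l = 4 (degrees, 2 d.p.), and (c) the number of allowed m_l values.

L_z,max = 6ℏ; θ(m_l=4) ≈ 51.89°; 13 values

L_z,max = lℏ = 6ℏ.
For m_l = 4: cos θ = 4/√42, θ ≈ 51.89°.
There are 2l+1 = 13 values of m_l.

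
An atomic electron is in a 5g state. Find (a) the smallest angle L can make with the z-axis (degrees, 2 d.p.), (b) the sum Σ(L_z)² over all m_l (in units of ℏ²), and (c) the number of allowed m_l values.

θ_min ≈ 26.57°; Σ(L_z)² = 60 ℏ²; 9 values

5g means n = 5, l = 4.
cos θ_min = 4/√20, so θ_min ≈ 26.57°.
Σ m_l² = 60, so Σ(L_z)² = 60 ℏ².
There are 2l+1 = 9 values of m_l.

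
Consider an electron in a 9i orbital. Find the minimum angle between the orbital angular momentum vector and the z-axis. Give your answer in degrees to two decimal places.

For 9i, l = 6.
|L|² = l(l+1)ℏ² = 42ℏ², so |L| = √42 ℏ.
The smallest angle corresponds to the largest L_z, i.e. m_l = l = 6, giving L_z = 6ℏ.
cos θ_min = 6/√42, so θ_min ≈ 22.21°.

θ_min ≈ 22.21°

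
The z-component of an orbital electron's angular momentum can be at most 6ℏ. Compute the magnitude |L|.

The maximum L_z equals lℏ, giving l = 6.
Then |L| = ℏ√(6·7) = √42 ℏ.

|L| = √42 ℏ ≈ 6.481ℏ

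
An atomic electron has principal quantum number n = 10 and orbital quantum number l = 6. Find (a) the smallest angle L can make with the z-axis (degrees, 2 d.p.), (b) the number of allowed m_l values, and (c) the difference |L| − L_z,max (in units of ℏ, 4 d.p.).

cos θ_min = 6/√42, so θ_min ≈ 22.21°.
There are 2l+1 = 13 values of m_l.
|L| − L_z,max = (√42 − 6)ℏ ≈ 0.4807ℏ.

θ_min ≈ 22.21°; 13 values; |L|−L_z,max ≈ 0.4807ℏ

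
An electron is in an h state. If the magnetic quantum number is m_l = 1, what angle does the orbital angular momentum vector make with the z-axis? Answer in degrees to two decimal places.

θ ≈ 79.48°

The letter h corresponds to l = 5.
|L|² = l(l+1)ℏ² = 30ℏ², so |L| = √30 ℏ.
L_z = m_l ℏ = 1ℏ.
cos θ = L_z/|L| = 1/√30, so θ ≈ 79.48°.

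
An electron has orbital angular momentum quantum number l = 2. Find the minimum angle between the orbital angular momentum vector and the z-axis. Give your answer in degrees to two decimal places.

θ_min ≈ 35.26°

|L|² = l(l+1)ℏ² = 6ℏ², so |L| = √6 ℏ.
The smallest angle corresponds to the largest L_z, i.e. m_l = l = 2, giving L_z = 2ℏ.
cos θ_min = 2/√6, so θ_min ≈ 35.26°.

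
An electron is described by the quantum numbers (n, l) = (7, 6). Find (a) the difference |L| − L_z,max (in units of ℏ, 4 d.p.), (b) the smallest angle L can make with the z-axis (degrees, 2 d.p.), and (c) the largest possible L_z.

|L| − L_z,max = (√42 − 6)ℏ ≈ 0.4807ℏ.
cos θ_min = 6/√42, so θ_min ≈ 22.21°.
L_z,max = lℏ = 6ℏ.

|L|−L_z,max ≈ 0.4807ℏ; θ_min ≈ 22.21°; L_z,max = 6ℏ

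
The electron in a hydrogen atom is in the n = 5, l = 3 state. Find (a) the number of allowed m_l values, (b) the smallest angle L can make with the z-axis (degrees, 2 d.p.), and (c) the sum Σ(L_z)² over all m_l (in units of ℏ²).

There are 2l+1 = 7 values of m_l.
cos θ_min = 3/√12, so θ_min ≈ 30.00°.
Σ m_l² = 28, so Σ(L_z)² = 28 ℏ².

7 values; θ_min ≈ 30.00°; Σ(L_z)² = 28 ℏ²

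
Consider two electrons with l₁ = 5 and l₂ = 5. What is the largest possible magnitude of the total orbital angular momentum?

Angular momentum addition gives L = |l₁ − l₂|, …, l₁ + l₂.
L ∈ {0, 1, 2, 3, 4, 5, 6, 7, 8, 9, 10}.
The largest magnitude corresponds to L = 10: |L_tot| = ℏ√(10·11) = √110 ℏ.

|L_tot|_max = √110 ℏ ≈ 10.488ℏ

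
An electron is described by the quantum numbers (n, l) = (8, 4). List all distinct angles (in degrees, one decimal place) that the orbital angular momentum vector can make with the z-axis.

θ ∈ {26.6°, 47.9°, 63.4°, 77.1°, 90.0°, 102.9°, 116.6°, 132.1°, 153.4°}

|L|² = l(l+1)ℏ² = 20ℏ², so |L| = 2√5 ℏ.
cos θ = m_l/√20 for each m_l ∈ {-4, -3, -2, -1, 0, 1, 2, 3, 4}.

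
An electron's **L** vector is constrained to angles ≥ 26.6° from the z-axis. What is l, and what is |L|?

cos²θ_min = l/(l+1) = 0.7995.
Solving: l = 4.
Then |L| = ℏ√(4·5) = 2√5 ℏ.

l = 4, |L| = 2√5 ℏ ≈ 4.472ℏ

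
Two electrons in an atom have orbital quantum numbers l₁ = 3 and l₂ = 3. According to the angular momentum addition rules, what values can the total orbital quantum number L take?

By the triangle rule, |l₁ − l₂| ≤ L ≤ l₁ + l₂.
So L can be 0, 1, 2, 3, 4, 5, 6.

L = 0, 1, 2, 3, 4, 5, 6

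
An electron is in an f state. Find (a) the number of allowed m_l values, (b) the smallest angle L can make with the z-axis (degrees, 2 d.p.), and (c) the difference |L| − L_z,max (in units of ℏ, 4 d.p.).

An f state has l = 3.
There are 2l+1 = 7 values of m_l.
cos θ_min = 3/√12, so θ_min ≈ 30.00°.
|L| − L_z,max = (2√3 − 3)ℏ ≈ 0.4641ℏ.

7 values; θ_min ≈ 30.00°; |L|−L_z,max ≈ 0.4641ℏ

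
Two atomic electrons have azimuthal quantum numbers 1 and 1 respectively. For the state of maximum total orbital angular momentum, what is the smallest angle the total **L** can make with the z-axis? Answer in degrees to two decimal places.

The total orbital quantum number L ranges from |l₁ − l₂| to l₁ + l₂ in integer steps.
Allowed values: L = 0, 1, 2.
The maximum is L = 2, with |L_tot| = ℏ√(2·3) = √6 ℏ.
The minimum angle with z is arccos(2/√6) ≈ 35.26°.

θ_min ≈ 35.26°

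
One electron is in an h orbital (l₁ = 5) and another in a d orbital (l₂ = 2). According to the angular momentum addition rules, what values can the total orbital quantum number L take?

L runs from |5 − 2| = 3 to 5 + 2 = 7.
Allowed values: L = 3, 4, 5, 6, 7.

L = 3, 4, 5, 6, 7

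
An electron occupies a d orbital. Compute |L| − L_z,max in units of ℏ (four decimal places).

|L| − L_z,max ≈ 0.4495ℏ

For a d orbital, l = 2.
|L| = √6 ℏ ≈ 2.4495ℏ, while L_z,max = lℏ = 2ℏ.
The difference is (√6 − 2)ℏ ≈ 0.4495ℏ.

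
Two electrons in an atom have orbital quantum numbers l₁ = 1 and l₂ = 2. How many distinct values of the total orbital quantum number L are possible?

The total orbital quantum number L ranges from |l₁ − l₂| to l₁ + l₂ in integer steps.
L ∈ {1, 2, 3}.
That is 3 values.

3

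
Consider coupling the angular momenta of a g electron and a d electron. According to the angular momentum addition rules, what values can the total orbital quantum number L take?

L = 2, 3, 4, 5, 6

L runs from |4 − 2| = 2 to 4 + 2 = 6.
L ∈ {2, 3, 4, 5, 6}.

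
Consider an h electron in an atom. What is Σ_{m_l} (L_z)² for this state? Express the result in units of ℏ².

Σ(L_z)² = 110 ℏ²

An h state has l = 5.
The allowed m_l values are -5, -4, -3, -2, -1, 0, 1, 2, 3, 4, 5.
Σ m_l² = l(l+1)(2l+1)/3 = 5·6·11/3 = 110.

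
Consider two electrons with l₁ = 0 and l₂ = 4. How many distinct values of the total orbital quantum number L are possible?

1

The total orbital quantum number L ranges from |l₁ − l₂| to l₁ + l₂ in integer steps.
Allowed values: L = 4.
That is 1 value.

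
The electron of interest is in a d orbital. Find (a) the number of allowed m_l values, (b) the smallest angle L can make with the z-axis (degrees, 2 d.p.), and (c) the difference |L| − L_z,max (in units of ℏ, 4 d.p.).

The letter d corresponds to l = 2.
There are 2l+1 = 5 values of m_l.
cos θ_min = 2/√6, so θ_min ≈ 35.26°.
|L| − L_z,max = (√6 − 2)ℏ ≈ 0.4495ℏ.

5 values; θ_min ≈ 35.26°; |L|−L_z,max ≈ 0.4495ℏ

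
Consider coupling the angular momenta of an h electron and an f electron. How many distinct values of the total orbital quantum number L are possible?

Angular momentum addition gives L = |l₁ − l₂|, …, l₁ + l₂.
Allowed values: L = 2, 3, 4, 5, 6, 7, 8.
That is 7 values.

7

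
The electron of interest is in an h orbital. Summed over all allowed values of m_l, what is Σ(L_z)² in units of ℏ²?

An h state has l = 5.
m_l ∈ {-5, -4, -3, -2, -1, 0, 1, 2, 3, 4, 5}.
Σ m_l² = 2·(1 + 4 + 9 + 16 + 25) = 110.

Σ(L_z)² = 110 ℏ²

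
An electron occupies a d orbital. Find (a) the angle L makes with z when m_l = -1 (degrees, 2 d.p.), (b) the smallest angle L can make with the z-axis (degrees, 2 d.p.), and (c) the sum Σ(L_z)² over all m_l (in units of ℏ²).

θ(m_l=-1) ≈ 114.09°; θ_min ≈ 35.26°; Σ(L_z)² = 10 ℏ²

For a d orbital, l = 2.
For m_l = -1: cos θ = -1/√6, θ ≈ 114.09°.
cos θ_min = 2/√6, so θ_min ≈ 35.26°.
Σ m_l² = 10, so Σ(L_z)² = 10 ℏ².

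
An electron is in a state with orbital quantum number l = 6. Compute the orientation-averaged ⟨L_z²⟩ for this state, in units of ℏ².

m_l runs from −6 to 6, i.e. {-6, -5, -4, -3, -2, -1, 0, 1, 2, 3, 4, 5, 6}.
⟨L_z²⟩ = ℏ²·(Σ m_l²)/(2l+1) = ℏ²·182/13 = 14ℏ².

⟨L_z²⟩ = 14 ℏ²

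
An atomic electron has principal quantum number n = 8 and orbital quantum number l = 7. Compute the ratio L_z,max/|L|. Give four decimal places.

|L| = 2√14 ℏ ≈ 7.4833ℏ, while L_z,max = lℏ = 7ℏ.
L_z,max/|L| = 7/√56 = 0.9354.

L_z,max/|L| = 0.9354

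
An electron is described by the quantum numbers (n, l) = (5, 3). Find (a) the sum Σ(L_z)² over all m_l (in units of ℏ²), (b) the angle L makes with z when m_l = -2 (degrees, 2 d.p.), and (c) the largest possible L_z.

Σ(L_z)² = 28 ℏ²; θ(m_l=-2) ≈ 125.26°; L_z,max = 3ℏ

Σ m_l² = 28, so Σ(L_z)² = 28 ℏ².
For m_l = -2: cos θ = -2/√12, θ ≈ 125.26°.
L_z,max = lℏ = 3ℏ.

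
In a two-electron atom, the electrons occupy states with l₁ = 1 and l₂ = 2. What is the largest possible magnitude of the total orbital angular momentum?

|L_tot|_max = 2√3 ℏ ≈ 3.464ℏ

L runs from |1 − 2| = 1 to 1 + 2 = 3.
Allowed values: L = 1, 2, 3.
The largest magnitude corresponds to L = 3: |L_tot| = ℏ√(3·4) = 2√3 ℏ.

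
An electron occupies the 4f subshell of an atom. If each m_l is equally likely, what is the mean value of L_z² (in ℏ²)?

For 4f, l = 3.
m_l runs from −3 to 3, i.e. {-3, -2, -1, 0, 1, 2, 3}.
⟨L_z²⟩ = ℏ²·l(l+1)/3 = 4ℏ².

⟨L_z²⟩ = 4 ℏ²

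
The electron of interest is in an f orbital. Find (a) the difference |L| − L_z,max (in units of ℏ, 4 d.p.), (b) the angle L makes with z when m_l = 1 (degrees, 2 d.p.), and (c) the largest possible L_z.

The letter f corresponds to l = 3.
|L| − L_z,max = (2√3 − 3)ℏ ≈ 0.4641ℏ.
For m_l = 1: cos θ = 1/√12, θ ≈ 73.22°.
L_z,max = lℏ = 3ℏ.

|L|−L_z,max ≈ 0.4641ℏ; θ(m_l=1) ≈ 73.22°; L_z,max = 3ℏ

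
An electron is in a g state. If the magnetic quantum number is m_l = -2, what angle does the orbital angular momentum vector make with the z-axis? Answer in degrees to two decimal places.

θ ≈ 116.57°

For a g orbital, l = 4.
|L| = √(l(l+1)) ℏ = 2√5 ℏ.
L_z = m_l ℏ = −2ℏ.
cos θ = L_z/|L| = -2/√20, so θ ≈ 116.57°.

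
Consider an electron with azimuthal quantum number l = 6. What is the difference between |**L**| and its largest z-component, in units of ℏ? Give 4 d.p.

|L| − L_z,max ≈ 0.4807ℏ

|L| = √42 ℏ ≈ 6.4807ℏ, while L_z,max = lℏ = 6ℏ.
The difference is (√42 − 6)ℏ ≈ 0.4807ℏ.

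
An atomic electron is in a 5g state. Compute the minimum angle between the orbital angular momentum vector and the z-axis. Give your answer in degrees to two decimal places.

The 5g subshell has l = 4.
|L| = √(l(l+1)) ℏ = 2√5 ℏ.
The smallest angle corresponds to the largest L_z, i.e. m_l = l = 4, giving L_z = 4ℏ.
cos θ_min = 4/√20, so θ_min ≈ 26.57°.

θ_min ≈ 26.57°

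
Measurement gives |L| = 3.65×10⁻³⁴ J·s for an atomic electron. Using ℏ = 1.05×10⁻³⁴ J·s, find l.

In units of ℏ, |L| ≈ 3.476.
l(l+1) ≈ 3.476² ≈ 12.08, so l = 3.

l = 3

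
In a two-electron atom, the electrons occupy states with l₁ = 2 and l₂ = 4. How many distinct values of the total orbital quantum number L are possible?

5

The total orbital quantum number L ranges from |l₁ − l₂| to l₁ + l₂ in integer steps.
L ∈ {2, 3, 4, 5, 6}.
That is 5 values.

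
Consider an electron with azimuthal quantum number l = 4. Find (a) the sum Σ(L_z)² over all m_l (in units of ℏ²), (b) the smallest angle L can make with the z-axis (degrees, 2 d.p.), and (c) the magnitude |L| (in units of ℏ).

Σ(L_z)² = 60 ℏ²; θ_min ≈ 26.57°; |L| = 2√5 ℏ ≈ 4.472ℏ

Σ m_l² = 60, so Σ(L_z)² = 60 ℏ².
cos θ_min = 4/√20, so θ_min ≈ 26.57°.
|L| = ℏ√(4·5) = 2√5 ℏ ≈ 4.472ℏ.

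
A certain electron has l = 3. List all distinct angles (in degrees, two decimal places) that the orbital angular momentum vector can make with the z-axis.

|L| = √(l(l+1)) ℏ = 2√3 ℏ.
cos θ = m_l/√12 for each m_l ∈ {-3, -2, -1, 0, 1, 2, 3}.

θ ∈ {30.00°, 54.74°, 73.22°, 90.00°, 106.78°, 125.26°, 150.00°}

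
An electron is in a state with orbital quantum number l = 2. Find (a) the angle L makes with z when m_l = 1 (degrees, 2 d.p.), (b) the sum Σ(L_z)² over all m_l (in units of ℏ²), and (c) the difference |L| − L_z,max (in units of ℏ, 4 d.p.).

For m_l = 1: cos θ = 1/√6, θ ≈ 65.91°.
Σ m_l² = 10, so Σ(L_z)² = 10 ℏ².
|L| − L_z,max = (√6 − 2)ℏ ≈ 0.4495ℏ.

θ(m_l=1) ≈ 65.91°; Σ(L_z)² = 10 ℏ²; |L|−L_z,max ≈ 0.4495ℏ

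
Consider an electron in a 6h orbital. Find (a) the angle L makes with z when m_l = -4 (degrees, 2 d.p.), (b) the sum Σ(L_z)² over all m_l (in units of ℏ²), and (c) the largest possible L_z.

θ(m_l=-4) ≈ 136.91°; Σ(L_z)² = 110 ℏ²; L_z,max = 5ℏ

6h means n = 6, l = 5.
For m_l = -4: cos θ = -4/√30, θ ≈ 136.91°.
Σ m_l² = 110, so Σ(L_z)² = 110 ℏ².
L_z,max = lℏ = 5ℏ.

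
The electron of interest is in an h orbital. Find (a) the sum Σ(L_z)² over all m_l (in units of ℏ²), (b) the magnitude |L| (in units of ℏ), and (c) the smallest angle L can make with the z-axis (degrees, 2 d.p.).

For an h orbital, l = 5.
Σ m_l² = 110, so Σ(L_z)² = 110 ℏ².
|L| = ℏ√(5·6) = √30 ℏ ≈ 5.477ℏ.
cos θ_min = 5/√30, so θ_min ≈ 24.09°.

Σ(L_z)² = 110 ℏ²; |L| = √30 ℏ ≈ 5.477ℏ; θ_min ≈ 24.09°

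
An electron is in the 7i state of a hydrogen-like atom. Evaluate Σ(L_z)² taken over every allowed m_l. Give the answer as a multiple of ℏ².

For 7i, l = 6.
m_l ∈ {-6, -5, -4, -3, -2, -1, 0, 1, 2, 3, 4, 5, 6}.
Σ m_l² = l(l+1)(2l+1)/3 = 6·7·13/3 = 182.

Σ(L_z)² = 182 ℏ²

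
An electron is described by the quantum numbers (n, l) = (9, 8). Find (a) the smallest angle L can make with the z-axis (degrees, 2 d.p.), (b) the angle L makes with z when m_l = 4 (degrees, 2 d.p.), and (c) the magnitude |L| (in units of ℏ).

θ_min ≈ 19.47°; θ(m_l=4) ≈ 61.87°; |L| = 6√2 ℏ ≈ 8.485ℏ

cos θ_min = 8/√72, so θ_min ≈ 19.47°.
For m_l = 4: cos θ = 4/√72, θ ≈ 61.87°.
|L| = ℏ√(8·9) = 6√2 ℏ ≈ 8.485ℏ.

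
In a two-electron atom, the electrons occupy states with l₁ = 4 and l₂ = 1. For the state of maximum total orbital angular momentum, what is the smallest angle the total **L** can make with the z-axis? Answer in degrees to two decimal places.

θ_min ≈ 24.09°

Angular momentum addition gives L = |l₁ − l₂|, …, l₁ + l₂.
L ∈ {3, 4, 5}.
The maximum is L = 5, with |L_tot| = ℏ√(5·6) = √30 ℏ.
The minimum angle with z is arccos(5/√30) ≈ 24.09°.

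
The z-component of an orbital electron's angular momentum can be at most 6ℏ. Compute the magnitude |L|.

|L| = √42 ℏ ≈ 6.481ℏ

Since max m_l = l, l = 6.
|L| = √(l(l+1)) ℏ = √42 ℏ.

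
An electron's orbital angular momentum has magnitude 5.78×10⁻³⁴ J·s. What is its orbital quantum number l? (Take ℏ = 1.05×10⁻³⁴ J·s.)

l = 5

In units of ℏ, |L| ≈ 5.505.
l(l+1) ≈ 5.505² ≈ 30.30, so l = 5.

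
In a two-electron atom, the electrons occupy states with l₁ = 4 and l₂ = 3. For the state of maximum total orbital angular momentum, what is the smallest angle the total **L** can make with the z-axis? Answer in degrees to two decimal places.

θ_min ≈ 20.70°

Angular momentum addition gives L = |l₁ − l₂|, …, l₁ + l₂.
So L can be 1, 2, 3, 4, 5, 6, 7.
The maximum is L = 7, with |L_tot| = ℏ√(7·8) = 2√14 ℏ.
The minimum angle with z is arccos(7/√56) ≈ 20.70°.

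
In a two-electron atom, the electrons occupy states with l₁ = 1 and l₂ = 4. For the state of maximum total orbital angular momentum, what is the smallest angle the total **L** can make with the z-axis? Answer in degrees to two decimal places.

L runs from |1 − 4| = 3 to 1 + 4 = 5.
Allowed values: L = 3, 4, 5.
The maximum is L = 5, with |L_tot| = ℏ√(5·6) = √30 ℏ.
The minimum angle with z is arccos(5/√30) ≈ 24.09°.

θ_min ≈ 24.09°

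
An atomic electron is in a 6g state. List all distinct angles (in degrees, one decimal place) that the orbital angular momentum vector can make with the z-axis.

The 6g subshell has l = 4.
|L| = ℏ√(l(l+1)) = 2√5 ℏ.
cos θ = m_l/√20 for each m_l ∈ {-4, -3, -2, -1, 0, 1, 2, 3, 4}.

θ ∈ {26.6°, 47.9°, 63.4°, 77.1°, 90.0°, 102.9°, 116.6°, 132.1°, 153.4°}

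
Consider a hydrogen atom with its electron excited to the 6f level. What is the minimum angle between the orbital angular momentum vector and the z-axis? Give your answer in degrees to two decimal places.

The 6f level has l = 3.
|L| = √(l(l+1)) ℏ = 2√3 ℏ.
The smallest angle corresponds to the largest L_z, i.e. m_l = l = 3, giving L_z = 3ℏ.
cos θ_min = 3/√12, so θ_min ≈ 30.00°.

θ_min ≈ 30.00°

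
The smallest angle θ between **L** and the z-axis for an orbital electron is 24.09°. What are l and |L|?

cos θ_min = l/√(l(l+1)) = √(l/(l+1)), so l/(l+1) = cos²(24.09°) = 0.8334.
Solving: l = 5.
Then |L| = ℏ√(5·6) = √30 ℏ.

l = 5, |L| = √30 ℏ ≈ 5.477ℏ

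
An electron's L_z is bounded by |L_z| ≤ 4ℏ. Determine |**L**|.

|L| = 2√5 ℏ ≈ 4.472ℏ

The maximum L_z equals lℏ, giving l = 4.
|L| = √(l(l+1)) ℏ = 2√5 ℏ.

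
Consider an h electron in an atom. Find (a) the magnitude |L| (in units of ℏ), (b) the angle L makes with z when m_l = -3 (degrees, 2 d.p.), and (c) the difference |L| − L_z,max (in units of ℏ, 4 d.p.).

|L| = √30 ℏ ≈ 5.477ℏ; θ(m_l=-3) ≈ 123.21°; |L|−L_z,max ≈ 0.4772ℏ

An h state has l = 5.
|L| = ℏ√(5·6) = √30 ℏ ≈ 5.477ℏ.
For m_l = -3: cos θ = -3/√30, θ ≈ 123.21°.
|L| − L_z,max = (√30 − 5)ℏ ≈ 0.4772ℏ.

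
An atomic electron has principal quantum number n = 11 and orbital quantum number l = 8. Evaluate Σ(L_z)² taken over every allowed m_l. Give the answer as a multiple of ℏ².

Σ(L_z)² = 408 ℏ²

m_l runs from −8 to 8, i.e. {-8, -7, -6, -5, -4, -3, -2, -1, 0, 1, 2, 3, 4, 5, 6, 7, 8}.
Σ m_l² = l(l+1)(2l+1)/3 = 8·9·17/3 = 408.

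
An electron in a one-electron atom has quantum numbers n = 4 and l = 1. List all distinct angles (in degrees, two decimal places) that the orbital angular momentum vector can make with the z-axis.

θ ∈ {45.00°, 90.00°, 135.00°}

|L| = √(l(l+1)) ℏ = √2 ℏ.
cos θ = m_l/√2 for each m_l ∈ {-1, 0, 1}.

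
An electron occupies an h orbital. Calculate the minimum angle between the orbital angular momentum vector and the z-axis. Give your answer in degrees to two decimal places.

For an h orbital, l = 5.
|L| = √(l(l+1)) ℏ = √30 ℏ.
The smallest angle corresponds to the largest L_z, i.e. m_l = l = 5, giving L_z = 5ℏ.
cos θ_min = 5/√30, so θ_min ≈ 24.09°.

θ_min ≈ 24.09°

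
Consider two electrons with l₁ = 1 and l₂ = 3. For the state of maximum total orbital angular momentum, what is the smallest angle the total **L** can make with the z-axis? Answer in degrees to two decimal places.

Angular momentum addition gives L = |l₁ − l₂|, …, l₁ + l₂.
L ∈ {2, 3, 4}.
The maximum is L = 4, with |L_tot| = ℏ√(4·5) = 2√5 ℏ.
The minimum angle with z is arccos(4/√20) ≈ 26.57°.

θ_min ≈ 26.57°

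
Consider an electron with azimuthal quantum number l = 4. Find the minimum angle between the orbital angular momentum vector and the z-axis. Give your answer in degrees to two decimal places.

|L| = √(l(l+1)) ℏ = 2√5 ℏ.
The smallest angle corresponds to the largest L_z, i.e. m_l = l = 4, giving L_z = 4ℏ.
cos θ_min = 4/√20, so θ_min ≈ 26.57°.

θ_min ≈ 26.57°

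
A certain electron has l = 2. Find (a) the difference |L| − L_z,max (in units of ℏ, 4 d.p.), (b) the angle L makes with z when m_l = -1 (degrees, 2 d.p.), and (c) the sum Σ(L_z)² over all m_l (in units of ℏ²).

|L|−L_z,max ≈ 0.4495ℏ; θ(m_l=-1) ≈ 114.09°; Σ(L_z)² = 10 ℏ²

|L| − L_z,max = (√6 − 2)ℏ ≈ 0.4495ℏ.
For m_l = -1: cos θ = -1/√6, θ ≈ 114.09°.
Σ m_l² = 10, so Σ(L_z)² = 10 ℏ².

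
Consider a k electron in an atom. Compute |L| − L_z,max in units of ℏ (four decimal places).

|L| − L_z,max ≈ 0.4833ℏ

For a k orbital, l = 7.
|L| = 2√14 ℏ ≈ 7.4833ℏ, while L_z,max = lℏ = 7ℏ.
The difference is (2√14 − 7)ℏ ≈ 0.4833ℏ.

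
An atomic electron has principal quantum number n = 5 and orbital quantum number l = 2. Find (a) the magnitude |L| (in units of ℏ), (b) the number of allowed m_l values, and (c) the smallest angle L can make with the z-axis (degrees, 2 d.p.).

|L| = √6 ℏ ≈ 2.449ℏ; 5 values; θ_min ≈ 35.26°

|L| = ℏ√(2·3) = √6 ℏ ≈ 2.449ℏ.
There are 2l+1 = 5 values of m_l.
cos θ_min = 2/√6, so θ_min ≈ 35.26°.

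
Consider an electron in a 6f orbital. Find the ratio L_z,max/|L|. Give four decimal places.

L_z,max/|L| = 0.8660

The 6f subshell has l = 3.
|L| = 2√3 ℏ ≈ 3.4641ℏ, while L_z,max = lℏ = 3ℏ.
L_z,max/|L| = 3/√12 = 0.8660.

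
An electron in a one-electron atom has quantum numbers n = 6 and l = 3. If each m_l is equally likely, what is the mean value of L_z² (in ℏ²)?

⟨L_z²⟩ = 4 ℏ²

m_l ∈ {-3, -2, -1, 0, 1, 2, 3}.
⟨L_z²⟩ = ℏ²·l(l+1)/3 = 4ℏ².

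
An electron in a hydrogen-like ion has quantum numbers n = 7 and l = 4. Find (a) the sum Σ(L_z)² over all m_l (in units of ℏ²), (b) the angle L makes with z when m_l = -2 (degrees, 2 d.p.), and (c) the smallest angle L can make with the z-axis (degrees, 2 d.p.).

Σ m_l² = 60, so Σ(L_z)² = 60 ℏ².
For m_l = -2: cos θ = -2/√20, θ ≈ 116.57°.
cos θ_min = 4/√20, so θ_min ≈ 26.57°.

Σ(L_z)² = 60 ℏ²; θ(m_l=-2) ≈ 116.57°; θ_min ≈ 26.57°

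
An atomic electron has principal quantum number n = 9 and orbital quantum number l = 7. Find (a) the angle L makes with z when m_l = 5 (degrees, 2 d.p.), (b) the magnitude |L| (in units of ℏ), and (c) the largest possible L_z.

For m_l = 5: cos θ = 5/√56, θ ≈ 48.08°.
|L| = ℏ√(7·8) = 2√14 ℏ ≈ 7.483ℏ.
L_z,max = lℏ = 7ℏ.

θ(m_l=5) ≈ 48.08°; |L| = 2√14 ℏ ≈ 7.483ℏ; L_z,max = 7ℏ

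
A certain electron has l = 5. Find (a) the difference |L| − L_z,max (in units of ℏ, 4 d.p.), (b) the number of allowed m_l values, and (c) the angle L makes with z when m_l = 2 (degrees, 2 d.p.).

|L| − L_z,max = (√30 − 5)ℏ ≈ 0.4772ℏ.
There are 2l+1 = 11 values of m_l.
For m_l = 2: cos θ = 2/√30, θ ≈ 68.58°.

|L|−L_z,max ≈ 0.4772ℏ; 11 values; θ(m_l=2) ≈ 68.58°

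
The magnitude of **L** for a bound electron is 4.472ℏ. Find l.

Since |L|² = l(l+1)ℏ², l(l+1) = 20.
Solving: l = 4.

l = 4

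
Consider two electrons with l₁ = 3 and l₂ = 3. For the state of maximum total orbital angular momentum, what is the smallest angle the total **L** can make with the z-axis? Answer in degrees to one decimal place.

θ_min ≈ 22.2°

Angular momentum addition gives L = |l₁ − l₂|, …, l₁ + l₂.
L ∈ {0, 1, 2, 3, 4, 5, 6}.
The maximum is L = 6, with |L_tot| = ℏ√(6·7) = √42 ℏ.
The minimum angle with z is arccos(6/√42) ≈ 22.2°.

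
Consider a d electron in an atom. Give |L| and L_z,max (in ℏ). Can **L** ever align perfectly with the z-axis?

The letter d corresponds to l = 2.
|L| = √6 ℏ ≈ 2.4495ℏ, while L_z,max = lℏ = 2ℏ.
Since |L| > L_z,max, the vector can never point exactly along z; the closest it comes is θ_min = arccos(2/√6) ≈ 35.3°.

No: L_z,max = 2ℏ < |L| = √6 ℏ ≈ 2.449ℏ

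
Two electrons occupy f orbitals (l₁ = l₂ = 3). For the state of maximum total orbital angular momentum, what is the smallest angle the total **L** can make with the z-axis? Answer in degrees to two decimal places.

The total orbital quantum number L ranges from |l₁ − l₂| to l₁ + l₂ in integer steps.
So L can be 0, 1, 2, 3, 4, 5, 6.
The maximum is L = 6, with |L_tot| = ℏ√(6·7) = √42 ℏ.
The minimum angle with z is arccos(6/√42) ≈ 22.21°.

θ_min ≈ 22.21°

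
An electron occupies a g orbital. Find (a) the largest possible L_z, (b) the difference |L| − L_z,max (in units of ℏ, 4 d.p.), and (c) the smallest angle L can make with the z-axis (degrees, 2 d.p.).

For a g orbital, l = 4.
L_z,max = lℏ = 4ℏ.
|L| − L_z,max = (2√5 − 4)ℏ ≈ 0.4721ℏ.
cos θ_min = 4/√20, so θ_min ≈ 26.57°.

L_z,max = 4ℏ; |L|−L_z,max ≈ 0.4721ℏ; θ_min ≈ 26.57°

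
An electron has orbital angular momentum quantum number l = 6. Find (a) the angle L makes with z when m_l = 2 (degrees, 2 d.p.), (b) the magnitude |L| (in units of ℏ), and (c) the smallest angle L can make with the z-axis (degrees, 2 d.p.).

θ(m_l=2) ≈ 72.02°; |L| = √42 ℏ ≈ 6.481ℏ; θ_min ≈ 22.21°

For m_l = 2: cos θ = 2/√42, θ ≈ 72.02°.
|L| = ℏ√(6·7) = √42 ℏ ≈ 6.481ℏ.
cos θ_min = 6/√42, so θ_min ≈ 22.21°.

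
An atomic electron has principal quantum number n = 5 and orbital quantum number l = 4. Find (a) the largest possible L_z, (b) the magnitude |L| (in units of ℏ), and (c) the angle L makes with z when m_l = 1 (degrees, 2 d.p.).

L_z,max = lℏ = 4ℏ.
|L| = ℏ√(4·5) = 2√5 ℏ ≈ 4.472ℏ.
For m_l = 1: cos θ = 1/√20, θ ≈ 77.08°.

L_z,max = 4ℏ; |L| = 2√5 ℏ ≈ 4.472ℏ; θ(m_l=1) ≈ 77.08°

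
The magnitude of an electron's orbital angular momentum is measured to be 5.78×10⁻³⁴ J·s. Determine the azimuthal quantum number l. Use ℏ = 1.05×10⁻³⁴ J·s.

l = 5

In units of ℏ, |L| ≈ 5.505.
l(l+1) ≈ 5.505² ≈ 30.30, so l = 5.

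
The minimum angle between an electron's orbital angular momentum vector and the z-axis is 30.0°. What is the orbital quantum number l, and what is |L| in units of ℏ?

l = 3, |L| = 2√3 ℏ ≈ 3.464ℏ

At minimum angle, m_l = l, so cos θ = l/√(l(l+1)); cos²θ = l/(l+1) = 0.7500.
l = cos²θ/sin²θ ≈ 3.
Then |L| = ℏ√(3·4) = 2√3 ℏ.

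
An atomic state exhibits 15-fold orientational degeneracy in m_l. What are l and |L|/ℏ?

l = 7, |L| = 2√14 ℏ ≈ 7.483ℏ

Since there are 2l+1 = 15 values of m_l, l = 7.
|L| = ℏ√(l(l+1)) = ℏ√(7·8) = 2√14 ℏ.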